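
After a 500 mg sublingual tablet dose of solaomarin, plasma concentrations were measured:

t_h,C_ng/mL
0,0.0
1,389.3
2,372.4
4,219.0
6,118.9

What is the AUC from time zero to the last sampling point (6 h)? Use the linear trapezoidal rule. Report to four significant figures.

Trapezoidal AUC_0→6:
  [0→1]: (0.0+389.3)/2 × 1 = 194.65
  [1→2]: (389.3+372.4)/2 × 1 = 380.85
  [2→4]: (372.4+219.0)/2 × 2 = 591.4
  [4→6]: (219.0+118.9)/2 × 2 = 337.9
  Sum = 1504.8 ng/mL·h

AUC = 1505 ng/mL·h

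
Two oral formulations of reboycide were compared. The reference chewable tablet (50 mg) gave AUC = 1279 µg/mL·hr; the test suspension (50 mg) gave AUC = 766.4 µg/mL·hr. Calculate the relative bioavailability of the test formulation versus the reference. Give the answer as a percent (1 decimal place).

F_rel = (AUC_test/D_test) / (AUC_ref/D_ref)
      = (766.4/50) / (1279/50)
      = 15.328 / 25.58 = 0.5992 = 59.92%

F_rel = 59.9%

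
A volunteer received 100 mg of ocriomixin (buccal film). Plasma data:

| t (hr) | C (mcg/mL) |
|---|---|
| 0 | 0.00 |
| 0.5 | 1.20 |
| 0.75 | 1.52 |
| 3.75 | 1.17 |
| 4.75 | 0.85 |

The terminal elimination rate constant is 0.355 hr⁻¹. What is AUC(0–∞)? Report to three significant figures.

AUC = 8.08 mcg/mL·hr

Trapezoidal AUC_0→4.75:
  [0→0.5]: (0.00+1.20)/2 × 0.5 = 0.3
  [0.5→0.75]: (1.20+1.52)/2 × 0.25 = 0.34
  [0.75→3.75]: (1.52+1.17)/2 × 3 = 4.035
  [3.75→4.75]: (1.17+0.85)/2 × 1 = 1.01
  Sum = 5.685 mcg/mL·hr
Extrapolated tail: C_last / k_e = 0.85 / 0.355 = 2.394
AUC_0→∞ = 5.685 + 2.394 = 8.079 mcg/mL·hr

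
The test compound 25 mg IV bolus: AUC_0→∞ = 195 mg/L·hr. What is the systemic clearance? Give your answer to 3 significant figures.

CL = Dose_iv / AUC_0→∞
   = 25 / 195 = 0.128205 L/hr

CL = 0.128 L/hr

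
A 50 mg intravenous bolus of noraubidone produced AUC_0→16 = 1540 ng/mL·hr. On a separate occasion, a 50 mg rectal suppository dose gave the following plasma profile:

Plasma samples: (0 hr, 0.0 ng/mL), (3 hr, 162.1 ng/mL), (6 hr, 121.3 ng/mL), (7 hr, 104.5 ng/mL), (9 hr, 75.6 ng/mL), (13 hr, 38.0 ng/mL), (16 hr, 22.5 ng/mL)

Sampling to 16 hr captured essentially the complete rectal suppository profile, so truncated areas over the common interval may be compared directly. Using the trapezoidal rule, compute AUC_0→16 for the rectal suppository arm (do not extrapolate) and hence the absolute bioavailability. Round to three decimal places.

Trapezoidal AUC_0→16 (rectal suppository):
  [0→3]: (0.0+162.1)/2 × 3 = 243.15
  [3→6]: (162.1+121.3)/2 × 3 = 425.1
  [6→7]: (121.3+104.5)/2 × 1 = 112.9
  [7→9]: (104.5+75.6)/2 × 2 = 180.1
  [9→13]: (75.6+38.0)/2 × 4 = 227.2
  [13→16]: (38.0+22.5)/2 × 3 = 90.75
  Sum = 1279.2 ng/mL·hr
F = (AUC_ev/D_ev)/(AUC_iv/D_iv) = (1279.2/50)/(1540/50) = 25.584/30.8 = 0.8306

F = 0.831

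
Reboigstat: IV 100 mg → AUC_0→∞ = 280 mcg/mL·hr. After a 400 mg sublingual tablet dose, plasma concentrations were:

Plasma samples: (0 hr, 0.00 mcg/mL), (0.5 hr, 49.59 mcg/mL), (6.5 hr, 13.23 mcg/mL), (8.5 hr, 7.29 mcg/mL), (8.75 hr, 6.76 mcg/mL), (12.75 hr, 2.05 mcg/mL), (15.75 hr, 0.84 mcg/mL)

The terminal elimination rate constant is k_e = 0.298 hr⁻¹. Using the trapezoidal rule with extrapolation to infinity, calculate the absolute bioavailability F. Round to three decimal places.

F = 0.221

Trapezoidal AUC_0→15.75 (sublingual tablet):
  [0→0.5]: (0.00+49.59)/2 × 0.5 = 12.3975
  [0.5→6.5]: (49.59+13.23)/2 × 6 = 188.46
  [6.5→8.5]: (13.23+7.29)/2 × 2 = 20.52
  [8.5→8.75]: (7.29+6.76)/2 × 0.25 = 1.75625
  [8.75→12.75]: (6.76+2.05)/2 × 4 = 17.62
  [12.75→15.75]: (2.05+0.84)/2 × 3 = 4.335
  Sum = 245.08875 mcg/mL·hr
Tail: C_last/k_e = 0.84/0.298 = 2.819
AUC_0→∞ (sublingual tablet) = 245.08875 + 2.819 = 247.90775 mcg/mL·hr
F = (AUC_ev/D_ev)/(AUC_iv/D_iv) = (247.90775/400)/(280/100) = 0.619769/2.8 = 0.2213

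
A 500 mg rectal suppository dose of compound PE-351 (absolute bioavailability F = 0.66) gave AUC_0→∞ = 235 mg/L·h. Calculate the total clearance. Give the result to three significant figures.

CL = F × Dose / AUC_0→∞
   = 0.66 × 500 / 235 = 1.40426 L/h

CL = 1.40 L/h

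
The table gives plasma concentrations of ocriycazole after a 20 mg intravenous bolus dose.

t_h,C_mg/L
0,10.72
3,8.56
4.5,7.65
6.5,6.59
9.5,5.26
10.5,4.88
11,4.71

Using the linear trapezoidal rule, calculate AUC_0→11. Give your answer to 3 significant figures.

AUC = 80.6 mg/L·h

Trapezoidal AUC_0→11:
  [0→3]: (10.72+8.56)/2 × 3 = 28.92
  [3→4.5]: (8.56+7.65)/2 × 1.5 = 12.1575
  [4.5→6.5]: (7.65+6.59)/2 × 2 = 14.24
  [6.5→9.5]: (6.59+5.26)/2 × 3 = 17.775
  [9.5→10.5]: (5.26+4.88)/2 × 1 = 5.07
  [10.5→11]: (4.88+4.71)/2 × 0.5 = 2.3975
  Sum = 80.56 mg/L·h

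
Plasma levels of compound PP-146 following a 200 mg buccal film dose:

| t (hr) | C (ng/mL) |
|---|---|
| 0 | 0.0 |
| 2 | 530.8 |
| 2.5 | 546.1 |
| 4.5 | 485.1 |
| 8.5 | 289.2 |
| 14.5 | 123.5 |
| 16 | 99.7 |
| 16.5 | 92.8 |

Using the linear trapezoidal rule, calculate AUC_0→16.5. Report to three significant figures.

Trapezoidal AUC_0→16.5:
  [0→2]: (0.0+530.8)/2 × 2 = 530.8
  [2→2.5]: (530.8+546.1)/2 × 0.5 = 269.225
  [2.5→4.5]: (546.1+485.1)/2 × 2 = 1031.2
  [4.5→8.5]: (485.1+289.2)/2 × 4 = 1548.6
  [8.5→14.5]: (289.2+123.5)/2 × 6 = 1238.1
  [14.5→16]: (123.5+99.7)/2 × 1.5 = 167.4
  [16→16.5]: (99.7+92.8)/2 × 0.5 = 48.125
  Sum = 4833.45 ng/mL·hr

AUC = 4830 ng/mL·hr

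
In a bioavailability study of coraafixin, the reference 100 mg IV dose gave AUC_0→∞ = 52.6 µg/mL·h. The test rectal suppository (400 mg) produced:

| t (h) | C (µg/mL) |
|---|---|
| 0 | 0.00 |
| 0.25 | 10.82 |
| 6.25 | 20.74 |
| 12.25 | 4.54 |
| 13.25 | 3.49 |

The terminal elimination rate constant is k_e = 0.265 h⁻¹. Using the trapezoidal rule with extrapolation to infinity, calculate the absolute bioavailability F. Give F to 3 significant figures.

F = 0.899

Trapezoidal AUC_0→13.25 (rectal suppository):
  [0→0.25]: (0.00+10.82)/2 × 0.25 = 1.3525
  [0.25→6.25]: (10.82+20.74)/2 × 6 = 94.68
  [6.25→12.25]: (20.74+4.54)/2 × 6 = 75.84
  [12.25→13.25]: (4.54+3.49)/2 × 1 = 4.015
  Sum = 175.8875 µg/mL·h
Tail: C_last/k_e = 3.49/0.265 = 13.170
AUC_0→∞ (rectal suppository) = 175.8875 + 13.170 = 189.0575 µg/mL·h
F = (AUC_ev/D_ev)/(AUC_iv/D_iv) = (189.0575/400)/(52.6/100) = 0.47264375/0.526 = 0.8986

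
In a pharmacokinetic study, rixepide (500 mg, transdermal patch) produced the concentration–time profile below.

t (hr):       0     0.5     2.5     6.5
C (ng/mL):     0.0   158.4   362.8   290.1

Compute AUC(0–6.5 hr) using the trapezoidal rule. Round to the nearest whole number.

Trapezoidal AUC_0→6.5:
  [0→0.5]: (0.0+158.4)/2 × 0.5 = 39.6
  [0.5→2.5]: (158.4+362.8)/2 × 2 = 521.2
  [2.5→6.5]: (362.8+290.1)/2 × 4 = 1305.8
  Sum = 1866.6 ng/mL·hr

AUC = 1867 ng/mL·hr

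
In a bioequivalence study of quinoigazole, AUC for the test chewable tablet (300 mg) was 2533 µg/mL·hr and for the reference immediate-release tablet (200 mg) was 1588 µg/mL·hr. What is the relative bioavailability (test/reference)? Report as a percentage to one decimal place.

F_rel = (AUC_test/D_test) / (AUC_ref/D_ref)
      = (2533/300) / (1588/200)
      = 8.44333 / 7.94 = 1.0634 = 106.34%

F_rel = 106.3%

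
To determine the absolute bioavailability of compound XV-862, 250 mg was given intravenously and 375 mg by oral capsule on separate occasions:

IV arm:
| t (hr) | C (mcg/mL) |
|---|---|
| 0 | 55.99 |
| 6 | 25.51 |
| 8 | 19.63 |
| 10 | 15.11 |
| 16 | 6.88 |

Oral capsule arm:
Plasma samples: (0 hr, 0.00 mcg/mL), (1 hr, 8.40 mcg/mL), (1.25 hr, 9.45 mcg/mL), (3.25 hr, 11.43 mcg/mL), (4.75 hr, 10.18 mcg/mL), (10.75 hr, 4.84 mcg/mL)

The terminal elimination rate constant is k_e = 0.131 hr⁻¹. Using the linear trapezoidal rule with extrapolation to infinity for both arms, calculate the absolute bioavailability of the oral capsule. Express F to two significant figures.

Trapezoidal AUC_0→16 (IV):
  [0→6]: (55.99+25.51)/2 × 6 = 244.5
  [6→8]: (25.51+19.63)/2 × 2 = 45.14
  [8→10]: (19.63+15.11)/2 × 2 = 34.74
  [10→16]: (15.11+6.88)/2 × 6 = 65.97
  Sum = 390.35 mcg/mL·hr
IV tail: 6.88/0.131 = 52.519; AUC_iv,0→∞ = 390.35 + 52.519 = 442.869 mcg/mL·hr
Trapezoidal AUC_0→10.75 (oral capsule):
  [0→1]: (0.00+8.40)/2 × 1 = 4.2
  [1→1.25]: (8.40+9.45)/2 × 0.25 = 2.23125
  [1.25→3.25]: (9.45+11.43)/2 × 2 = 20.88
  [3.25→4.75]: (11.43+10.18)/2 × 1.5 = 16.2075
  [4.75→10.75]: (10.18+4.84)/2 × 6 = 45.06
  Sum = 88.57875 mcg/mL·hr
oral capsule tail: 4.84/0.131 = 36.947; AUC_ev,0→∞ = 88.57875 + 36.947 = 125.52575 mcg/mL·hr
F = (AUC_ev/D_ev)/(AUC_iv/D_iv) = (125.52575/375)/(442.869/250) = 0.334735/1.771476 = 0.1890

F = 0.19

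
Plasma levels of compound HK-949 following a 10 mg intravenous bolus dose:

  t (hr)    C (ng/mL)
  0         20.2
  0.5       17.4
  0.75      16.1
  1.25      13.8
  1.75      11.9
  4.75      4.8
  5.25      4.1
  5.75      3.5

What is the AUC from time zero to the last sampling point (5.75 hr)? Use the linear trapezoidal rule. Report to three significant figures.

Trapezoidal AUC_0→5.75:
  [0→0.5]: (20.2+17.4)/2 × 0.5 = 9.4
  [0.5→0.75]: (17.4+16.1)/2 × 0.25 = 4.1875
  [0.75→1.25]: (16.1+13.8)/2 × 0.5 = 7.475
  [1.25→1.75]: (13.8+11.9)/2 × 0.5 = 6.425
  [1.75→4.75]: (11.9+4.8)/2 × 3 = 25.05
  [4.75→5.25]: (4.8+4.1)/2 × 0.5 = 2.225
  [5.25→5.75]: (4.1+3.5)/2 × 0.5 = 1.9
  Sum = 56.6625 ng/mL·hr

AUC = 56.7 ng/mL·hr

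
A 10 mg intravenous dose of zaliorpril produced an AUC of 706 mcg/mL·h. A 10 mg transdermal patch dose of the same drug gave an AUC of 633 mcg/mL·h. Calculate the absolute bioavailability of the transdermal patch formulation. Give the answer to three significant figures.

F = (AUC_ev / D_ev) / (AUC_iv / D_iv)
  = (633/10) / (706/10)
  = 63.3 / 70.6 = 0.8966

F = 0.897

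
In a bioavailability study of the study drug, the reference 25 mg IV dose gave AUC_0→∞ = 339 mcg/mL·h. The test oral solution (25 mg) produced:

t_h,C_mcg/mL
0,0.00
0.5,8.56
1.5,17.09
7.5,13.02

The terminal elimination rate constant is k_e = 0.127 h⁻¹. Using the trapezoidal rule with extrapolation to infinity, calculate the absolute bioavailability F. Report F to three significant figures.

Trapezoidal AUC_0→7.5 (oral solution):
  [0→0.5]: (0.00+8.56)/2 × 0.5 = 2.14
  [0.5→1.5]: (8.56+17.09)/2 × 1 = 12.825
  [1.5→7.5]: (17.09+13.02)/2 × 6 = 90.33
  Sum = 105.295 mcg/mL·h
Tail: C_last/k_e = 13.02/0.127 = 102.520
AUC_0→∞ (oral solution) = 105.295 + 102.520 = 207.815 mcg/mL·h
F = (AUC_ev/D_ev)/(AUC_iv/D_iv) = (207.815/25)/(339/25) = 8.3126/13.56 = 0.6130

F = 0.613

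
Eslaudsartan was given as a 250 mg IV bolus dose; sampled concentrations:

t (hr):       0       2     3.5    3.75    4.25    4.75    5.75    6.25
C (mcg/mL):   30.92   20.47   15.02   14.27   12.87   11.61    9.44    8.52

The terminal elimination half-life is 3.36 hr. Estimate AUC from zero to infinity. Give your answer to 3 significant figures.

AUC = 151 mcg/mL·hr

Trapezoidal AUC_0→6.25:
  [0→2]: (30.92+20.47)/2 × 2 = 51.39
  [2→3.5]: (20.47+15.02)/2 × 1.5 = 26.6175
  [3.5→3.75]: (15.02+14.27)/2 × 0.25 = 3.66125
  [3.75→4.25]: (14.27+12.87)/2 × 0.5 = 6.785
  [4.25→4.75]: (12.87+11.61)/2 × 0.5 = 6.12
  [4.75→5.75]: (11.61+9.44)/2 × 1 = 10.525
  [5.75→6.25]: (9.44+8.52)/2 × 0.5 = 4.49
  Sum = 109.58875 mcg/mL·hr
k_e = ln2 / t½ = 0.693147 / 3.36 = 0.2063 hr^-1
Extrapolated tail: C_last / k_e = 8.52 / 0.2063 = 41.299
AUC_0→∞ = 109.58875 + 41.299 = 150.88775 mcg/mL·hr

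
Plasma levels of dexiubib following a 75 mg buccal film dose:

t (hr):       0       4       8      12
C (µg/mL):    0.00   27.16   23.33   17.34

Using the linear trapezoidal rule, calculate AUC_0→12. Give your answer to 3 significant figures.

AUC = 237 µg/mL·hr

Trapezoidal AUC_0→12:
  [0→4]: (0.00+27.16)/2 × 4 = 54.32
  [4→8]: (27.16+23.33)/2 × 4 = 100.98
  [8→12]: (23.33+17.34)/2 × 4 = 81.34
  Sum = 236.64 µg/mL·hr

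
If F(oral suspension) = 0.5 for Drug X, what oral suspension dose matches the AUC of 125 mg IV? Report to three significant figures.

For equal systemic exposure: F × D_ev = D_iv
D_ev = D_iv / F = 125 / 0.5 = 250 mg

D_oral = 250 mg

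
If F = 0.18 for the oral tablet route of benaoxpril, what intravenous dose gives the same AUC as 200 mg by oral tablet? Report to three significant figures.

Systemic exposure from an extravascular dose = F × D_ev, so the equivalent IV dose is F × D_ev.
D_iv = F × D_ev = 0.18 × 200 = 36 mg

D_iv = 36.0 mg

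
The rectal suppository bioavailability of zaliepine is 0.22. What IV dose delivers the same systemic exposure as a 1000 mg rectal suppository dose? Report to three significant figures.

Systemic exposure from an extravascular dose = F × D_ev, so the equivalent IV dose is F × D_ev.
D_iv = F × D_ev = 0.22 × 1000 = 220 mg

D_iv = 220 mg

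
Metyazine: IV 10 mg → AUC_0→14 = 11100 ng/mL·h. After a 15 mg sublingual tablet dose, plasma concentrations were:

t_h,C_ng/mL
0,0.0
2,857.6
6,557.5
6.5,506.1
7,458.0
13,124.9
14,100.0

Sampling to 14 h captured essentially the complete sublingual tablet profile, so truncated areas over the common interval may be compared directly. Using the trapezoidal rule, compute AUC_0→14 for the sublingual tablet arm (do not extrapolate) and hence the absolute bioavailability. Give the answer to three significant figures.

F = 0.364

Trapezoidal AUC_0→14 (sublingual tablet):
  [0→2]: (0.0+857.6)/2 × 2 = 857.6
  [2→6]: (857.6+557.5)/2 × 4 = 2830.2
  [6→6.5]: (557.5+506.1)/2 × 0.5 = 265.9
  [6.5→7]: (506.1+458.0)/2 × 0.5 = 241.025
  [7→13]: (458.0+124.9)/2 × 6 = 1748.7
  [13→14]: (124.9+100.0)/2 × 1 = 112.45
  Sum = 6055.875 ng/mL·h
F = (AUC_ev/D_ev)/(AUC_iv/D_iv) = (6055.875/15)/(11100/10) = 403.725/1110 = 0.3637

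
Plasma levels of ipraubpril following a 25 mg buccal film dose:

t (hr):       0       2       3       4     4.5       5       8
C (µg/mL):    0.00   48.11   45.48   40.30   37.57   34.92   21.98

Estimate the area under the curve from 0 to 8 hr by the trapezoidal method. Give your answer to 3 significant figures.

AUC = 261 µg/mL·hr

Trapezoidal AUC_0→8:
  [0→2]: (0.00+48.11)/2 × 2 = 48.11
  [2→3]: (48.11+45.48)/2 × 1 = 46.795
  [3→4]: (45.48+40.30)/2 × 1 = 42.89
  [4→4.5]: (40.30+37.57)/2 × 0.5 = 19.4675
  [4.5→5]: (37.57+34.92)/2 × 0.5 = 18.1225
  [5→8]: (34.92+21.98)/2 × 3 = 85.35
  Sum = 260.735 µg/mL·hr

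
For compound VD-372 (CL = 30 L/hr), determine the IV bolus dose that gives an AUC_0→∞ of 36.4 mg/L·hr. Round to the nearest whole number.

Dose = 1092 mg

Dose_iv = CL × AUC_0→∞
     = 30 × 36.4 = 1092 mg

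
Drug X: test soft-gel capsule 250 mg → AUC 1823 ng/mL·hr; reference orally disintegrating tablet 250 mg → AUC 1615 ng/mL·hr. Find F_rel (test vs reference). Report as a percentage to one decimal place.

F_rel = 112.9%

F_rel = (AUC_test/D_test) / (AUC_ref/D_ref)
      = (1823/250) / (1615/250)
      = 7.292 / 6.46 = 1.1288 = 112.88%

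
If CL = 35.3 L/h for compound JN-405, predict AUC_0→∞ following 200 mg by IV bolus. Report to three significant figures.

AUC_0→∞ = Dose_iv / CL
        = 200 / 35.3 = 5.66572 mg/L·h

AUC = 5.67 mg/L·h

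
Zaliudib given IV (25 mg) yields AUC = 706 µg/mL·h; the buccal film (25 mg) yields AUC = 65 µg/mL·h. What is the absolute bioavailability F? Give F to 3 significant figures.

F = (AUC_ev / D_ev) / (AUC_iv / D_iv)
  = (65/25) / (706/25)
  = 2.6 / 28.24 = 0.0921

F = 0.0921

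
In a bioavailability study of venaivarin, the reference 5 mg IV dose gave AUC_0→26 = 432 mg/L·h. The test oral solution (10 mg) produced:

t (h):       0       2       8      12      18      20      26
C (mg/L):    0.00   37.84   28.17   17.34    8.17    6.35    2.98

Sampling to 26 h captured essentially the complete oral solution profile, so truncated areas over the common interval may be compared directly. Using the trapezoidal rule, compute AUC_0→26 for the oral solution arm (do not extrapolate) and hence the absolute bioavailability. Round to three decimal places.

F = 0.516

Trapezoidal AUC_0→26 (oral solution):
  [0→2]: (0.00+37.84)/2 × 2 = 37.84
  [2→8]: (37.84+28.17)/2 × 6 = 198.03
  [8→12]: (28.17+17.34)/2 × 4 = 91.02
  [12→18]: (17.34+8.17)/2 × 6 = 76.53
  [18→20]: (8.17+6.35)/2 × 2 = 14.52
  [20→26]: (6.35+2.98)/2 × 6 = 27.99
  Sum = 445.93 mg/L·h
F = (AUC_ev/D_ev)/(AUC_iv/D_iv) = (445.93/10)/(432/5) = 44.593/86.4 = 0.5161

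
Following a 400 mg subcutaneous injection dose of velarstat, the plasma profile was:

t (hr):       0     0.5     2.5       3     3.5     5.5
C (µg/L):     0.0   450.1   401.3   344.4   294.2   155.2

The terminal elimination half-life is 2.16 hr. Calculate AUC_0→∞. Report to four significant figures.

Trapezoidal AUC_0→5.5:
  [0→0.5]: (0.0+450.1)/2 × 0.5 = 112.525
  [0.5→2.5]: (450.1+401.3)/2 × 2 = 851.4
  [2.5→3]: (401.3+344.4)/2 × 0.5 = 186.425
  [3→3.5]: (344.4+294.2)/2 × 0.5 = 159.65
  [3.5→5.5]: (294.2+155.2)/2 × 2 = 449.4
  Sum = 1759.4 µg/L·hr
k_e = ln2 / t½ = 0.693147 / 2.16 = 0.3209 hr^-1
Extrapolated tail: C_last / k_e = 155.2 / 0.3209 = 483.640
AUC_0→∞ = 1759.4 + 483.640 = 2243.04 µg/L·hr

AUC = 2243 µg/L·hr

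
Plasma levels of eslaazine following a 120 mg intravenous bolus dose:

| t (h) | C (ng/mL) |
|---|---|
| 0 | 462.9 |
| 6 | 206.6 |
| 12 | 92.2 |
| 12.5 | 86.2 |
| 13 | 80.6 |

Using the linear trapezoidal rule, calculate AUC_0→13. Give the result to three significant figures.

AUC = 2990 ng/mL·h

Trapezoidal AUC_0→13:
  [0→6]: (462.9+206.6)/2 × 6 = 2008.5
  [6→12]: (206.6+92.2)/2 × 6 = 896.4
  [12→12.5]: (92.2+86.2)/2 × 0.5 = 44.6
  [12.5→13]: (86.2+80.6)/2 × 0.5 = 41.7
  Sum = 2991.2 ng/mL·h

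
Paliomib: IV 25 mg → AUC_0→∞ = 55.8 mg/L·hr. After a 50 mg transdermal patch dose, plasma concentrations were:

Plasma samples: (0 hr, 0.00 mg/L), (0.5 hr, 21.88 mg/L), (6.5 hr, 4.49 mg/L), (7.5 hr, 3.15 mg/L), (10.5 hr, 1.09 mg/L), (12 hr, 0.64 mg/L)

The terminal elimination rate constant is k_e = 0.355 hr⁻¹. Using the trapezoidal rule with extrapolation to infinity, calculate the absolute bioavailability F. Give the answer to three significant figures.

Trapezoidal AUC_0→12 (transdermal patch):
  [0→0.5]: (0.00+21.88)/2 × 0.5 = 5.47
  [0.5→6.5]: (21.88+4.49)/2 × 6 = 79.11
  [6.5→7.5]: (4.49+3.15)/2 × 1 = 3.82
  [7.5→10.5]: (3.15+1.09)/2 × 3 = 6.36
  [10.5→12]: (1.09+0.64)/2 × 1.5 = 1.2975
  Sum = 96.0575 mg/L·hr
Tail: C_last/k_e = 0.64/0.355 = 1.803
AUC_0→∞ (transdermal patch) = 96.0575 + 1.803 = 97.8605 mg/L·hr
F = (AUC_ev/D_ev)/(AUC_iv/D_iv) = (97.8605/50)/(55.8/25) = 1.95721/2.232 = 0.8769

F = 0.877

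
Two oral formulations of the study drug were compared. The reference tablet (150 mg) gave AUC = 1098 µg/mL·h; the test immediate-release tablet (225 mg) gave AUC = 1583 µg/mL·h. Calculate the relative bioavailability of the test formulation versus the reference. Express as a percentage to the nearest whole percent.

F_rel = 96%

F_rel = (AUC_test/D_test) / (AUC_ref/D_ref)
      = (1583/225) / (1098/150)
      = 7.03556 / 7.32 = 0.9611 = 96.11%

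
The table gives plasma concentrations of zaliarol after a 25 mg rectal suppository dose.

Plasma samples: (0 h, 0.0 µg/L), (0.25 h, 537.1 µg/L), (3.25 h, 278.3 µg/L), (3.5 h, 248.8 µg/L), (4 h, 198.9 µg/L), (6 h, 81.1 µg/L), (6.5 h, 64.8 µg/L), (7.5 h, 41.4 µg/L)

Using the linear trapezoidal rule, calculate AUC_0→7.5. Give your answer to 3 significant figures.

Trapezoidal AUC_0→7.5:
  [0→0.25]: (0.0+537.1)/2 × 0.25 = 67.1375
  [0.25→3.25]: (537.1+278.3)/2 × 3 = 1223.1
  [3.25→3.5]: (278.3+248.8)/2 × 0.25 = 65.8875
  [3.5→4]: (248.8+198.9)/2 × 0.5 = 111.925
  [4→6]: (198.9+81.1)/2 × 2 = 280.0
  [6→6.5]: (81.1+64.8)/2 × 0.5 = 36.475
  [6.5→7.5]: (64.8+41.4)/2 × 1 = 53.1
  Sum = 1837.625 µg/L·h

AUC = 1840 µg/L·h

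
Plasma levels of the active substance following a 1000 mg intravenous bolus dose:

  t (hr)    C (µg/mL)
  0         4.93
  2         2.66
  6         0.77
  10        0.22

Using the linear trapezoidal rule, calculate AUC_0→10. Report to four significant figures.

Trapezoidal AUC_0→10:
  [0→2]: (4.93+2.66)/2 × 2 = 7.59
  [2→6]: (2.66+0.77)/2 × 4 = 6.86
  [6→10]: (0.77+0.22)/2 × 4 = 1.98
  Sum = 16.43 µg/mL·hr

AUC = 16.43 µg/mL·hr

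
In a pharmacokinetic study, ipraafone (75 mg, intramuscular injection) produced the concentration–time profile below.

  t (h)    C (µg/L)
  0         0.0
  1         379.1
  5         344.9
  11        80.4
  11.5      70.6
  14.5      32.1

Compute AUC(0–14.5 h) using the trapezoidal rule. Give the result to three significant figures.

AUC = 3110 µg/L·h

Trapezoidal AUC_0→14.5:
  [0→1]: (0.0+379.1)/2 × 1 = 189.55
  [1→5]: (379.1+344.9)/2 × 4 = 1448.0
  [5→11]: (344.9+80.4)/2 × 6 = 1275.9
  [11→11.5]: (80.4+70.6)/2 × 0.5 = 37.75
  [11.5→14.5]: (70.6+32.1)/2 × 3 = 154.05
  Sum = 3105.25 µg/L·h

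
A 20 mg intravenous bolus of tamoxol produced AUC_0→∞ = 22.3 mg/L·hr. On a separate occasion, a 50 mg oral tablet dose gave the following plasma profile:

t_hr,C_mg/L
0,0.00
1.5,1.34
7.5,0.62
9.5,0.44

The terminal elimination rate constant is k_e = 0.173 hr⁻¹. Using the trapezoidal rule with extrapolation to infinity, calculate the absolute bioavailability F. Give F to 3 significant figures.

F = 0.188

Trapezoidal AUC_0→9.5 (oral tablet):
  [0→1.5]: (0.00+1.34)/2 × 1.5 = 1.005
  [1.5→7.5]: (1.34+0.62)/2 × 6 = 5.88
  [7.5→9.5]: (0.62+0.44)/2 × 2 = 1.06
  Sum = 7.945 mg/L·hr
Tail: C_last/k_e = 0.44/0.173 = 2.543
AUC_0→∞ (oral tablet) = 7.945 + 2.543 = 10.488 mg/L·hr
F = (AUC_ev/D_ev)/(AUC_iv/D_iv) = (10.488/50)/(22.3/20) = 0.20976/1.115 = 0.1881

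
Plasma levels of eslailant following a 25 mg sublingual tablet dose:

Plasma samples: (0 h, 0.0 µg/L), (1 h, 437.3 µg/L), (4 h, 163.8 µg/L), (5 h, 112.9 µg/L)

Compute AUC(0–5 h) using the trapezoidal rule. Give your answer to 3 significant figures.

Trapezoidal AUC_0→5:
  [0→1]: (0.0+437.3)/2 × 1 = 218.65
  [1→4]: (437.3+163.8)/2 × 3 = 901.65
  [4→5]: (163.8+112.9)/2 × 1 = 138.35
  Sum = 1258.65 µg/L·h

AUC = 1260 µg/L·h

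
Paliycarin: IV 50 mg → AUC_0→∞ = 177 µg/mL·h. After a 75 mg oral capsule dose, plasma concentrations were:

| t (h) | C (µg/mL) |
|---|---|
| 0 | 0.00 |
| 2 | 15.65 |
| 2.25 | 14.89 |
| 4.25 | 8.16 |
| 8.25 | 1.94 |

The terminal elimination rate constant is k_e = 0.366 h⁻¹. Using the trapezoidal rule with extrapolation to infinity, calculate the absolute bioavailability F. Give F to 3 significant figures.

F = 0.256

Trapezoidal AUC_0→8.25 (oral capsule):
  [0→2]: (0.00+15.65)/2 × 2 = 15.65
  [2→2.25]: (15.65+14.89)/2 × 0.25 = 3.8175
  [2.25→4.25]: (14.89+8.16)/2 × 2 = 23.05
  [4.25→8.25]: (8.16+1.94)/2 × 4 = 20.2
  Sum = 62.7175 µg/mL·h
Tail: C_last/k_e = 1.94/0.366 = 5.301
AUC_0→∞ (oral capsule) = 62.7175 + 5.301 = 68.0185 µg/mL·h
F = (AUC_ev/D_ev)/(AUC_iv/D_iv) = (68.0185/75)/(177/50) = 0.906913/3.54 = 0.2562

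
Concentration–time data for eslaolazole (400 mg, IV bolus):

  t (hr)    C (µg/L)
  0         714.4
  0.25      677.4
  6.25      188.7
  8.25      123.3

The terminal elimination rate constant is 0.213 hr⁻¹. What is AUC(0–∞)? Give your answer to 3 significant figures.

AUC = 3660 µg/L·hr

Trapezoidal AUC_0→8.25:
  [0→0.25]: (714.4+677.4)/2 × 0.25 = 173.975
  [0.25→6.25]: (677.4+188.7)/2 × 6 = 2598.3
  [6.25→8.25]: (188.7+123.3)/2 × 2 = 312.0
  Sum = 3084.275 µg/L·hr
Extrapolated tail: C_last / k_e = 123.3 / 0.213 = 578.873
AUC_0→∞ = 3084.275 + 578.873 = 3663.148 µg/L·hr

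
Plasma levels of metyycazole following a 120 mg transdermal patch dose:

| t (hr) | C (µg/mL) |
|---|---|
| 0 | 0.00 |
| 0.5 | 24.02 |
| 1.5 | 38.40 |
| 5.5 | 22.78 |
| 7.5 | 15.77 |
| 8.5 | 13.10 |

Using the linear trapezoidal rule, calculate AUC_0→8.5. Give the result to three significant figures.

AUC = 213 µg/mL·hr

Trapezoidal AUC_0→8.5:
  [0→0.5]: (0.00+24.02)/2 × 0.5 = 6.005
  [0.5→1.5]: (24.02+38.40)/2 × 1 = 31.21
  [1.5→5.5]: (38.40+22.78)/2 × 4 = 122.36
  [5.5→7.5]: (22.78+15.77)/2 × 2 = 38.55
  [7.5→8.5]: (15.77+13.10)/2 × 1 = 14.435
  Sum = 212.56 µg/mL·hr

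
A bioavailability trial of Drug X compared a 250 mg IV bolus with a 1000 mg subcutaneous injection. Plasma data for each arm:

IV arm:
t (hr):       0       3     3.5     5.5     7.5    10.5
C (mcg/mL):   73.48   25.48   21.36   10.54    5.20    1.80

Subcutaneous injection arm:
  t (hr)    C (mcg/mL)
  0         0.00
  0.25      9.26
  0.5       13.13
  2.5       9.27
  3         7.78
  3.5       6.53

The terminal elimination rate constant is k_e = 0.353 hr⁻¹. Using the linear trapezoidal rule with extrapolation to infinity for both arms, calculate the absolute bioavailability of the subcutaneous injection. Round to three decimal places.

Trapezoidal AUC_0→10.5 (IV):
  [0→3]: (73.48+25.48)/2 × 3 = 148.44
  [3→3.5]: (25.48+21.36)/2 × 0.5 = 11.71
  [3.5→5.5]: (21.36+10.54)/2 × 2 = 31.9
  [5.5→7.5]: (10.54+5.20)/2 × 2 = 15.74
  [7.5→10.5]: (5.20+1.80)/2 × 3 = 10.5
  Sum = 218.29 mcg/mL·hr
IV tail: 1.80/0.353 = 5.099; AUC_iv,0→∞ = 218.29 + 5.099 = 223.389 mcg/mL·hr
Trapezoidal AUC_0→3.5 (subcutaneous injection):
  [0→0.25]: (0.00+9.26)/2 × 0.25 = 1.1575
  [0.25→0.5]: (9.26+13.13)/2 × 0.25 = 2.79875
  [0.5→2.5]: (13.13+9.27)/2 × 2 = 22.4
  [2.5→3]: (9.27+7.78)/2 × 0.5 = 4.2625
  [3→3.5]: (7.78+6.53)/2 × 0.5 = 3.5775
  Sum = 34.19625 mcg/mL·hr
subcutaneous injection tail: 6.53/0.353 = 18.499; AUC_ev,0→∞ = 34.19625 + 18.499 = 52.69525 mcg/mL·hr
F = (AUC_ev/D_ev)/(AUC_iv/D_iv) = (52.69525/1000)/(223.389/250) = 0.05269525/0.893556 = 0.0590

F = 0.059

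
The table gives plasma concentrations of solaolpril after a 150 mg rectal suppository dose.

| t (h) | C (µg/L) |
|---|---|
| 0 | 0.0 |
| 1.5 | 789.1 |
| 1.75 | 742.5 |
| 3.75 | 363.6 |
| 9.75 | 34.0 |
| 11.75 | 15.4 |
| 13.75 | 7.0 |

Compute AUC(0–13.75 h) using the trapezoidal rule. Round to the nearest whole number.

AUC = 3154 µg/L·h

Trapezoidal AUC_0→13.75:
  [0→1.5]: (0.0+789.1)/2 × 1.5 = 591.825
  [1.5→1.75]: (789.1+742.5)/2 × 0.25 = 191.45
  [1.75→3.75]: (742.5+363.6)/2 × 2 = 1106.1
  [3.75→9.75]: (363.6+34.0)/2 × 6 = 1192.8
  [9.75→11.75]: (34.0+15.4)/2 × 2 = 49.4
  [11.75→13.75]: (15.4+7.0)/2 × 2 = 22.4
  Sum = 3153.975 µg/L·h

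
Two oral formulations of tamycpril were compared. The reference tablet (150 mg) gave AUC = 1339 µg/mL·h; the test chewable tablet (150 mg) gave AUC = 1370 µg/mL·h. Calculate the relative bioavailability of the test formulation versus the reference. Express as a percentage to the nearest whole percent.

F_rel = 102%

F_rel = (AUC_test/D_test) / (AUC_ref/D_ref)
      = (1370/150) / (1339/150)
      = 9.13333 / 8.92667 = 1.0232 = 102.32%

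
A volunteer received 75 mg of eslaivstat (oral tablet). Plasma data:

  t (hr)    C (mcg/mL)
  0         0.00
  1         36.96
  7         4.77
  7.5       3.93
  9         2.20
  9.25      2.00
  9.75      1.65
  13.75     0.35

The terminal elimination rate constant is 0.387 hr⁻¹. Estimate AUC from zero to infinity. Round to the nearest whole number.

AUC = 157 mcg/mL·hr

Trapezoidal AUC_0→13.75:
  [0→1]: (0.00+36.96)/2 × 1 = 18.48
  [1→7]: (36.96+4.77)/2 × 6 = 125.19
  [7→7.5]: (4.77+3.93)/2 × 0.5 = 2.175
  [7.5→9]: (3.93+2.20)/2 × 1.5 = 4.5975
  [9→9.25]: (2.20+2.00)/2 × 0.25 = 0.525
  [9.25→9.75]: (2.00+1.65)/2 × 0.5 = 0.9125
  [9.75→13.75]: (1.65+0.35)/2 × 4 = 4.0
  Sum = 155.88 mcg/mL·hr
Extrapolated tail: C_last / k_e = 0.35 / 0.387 = 0.904
AUC_0→∞ = 155.88 + 0.904 = 156.784 mcg/mL·hr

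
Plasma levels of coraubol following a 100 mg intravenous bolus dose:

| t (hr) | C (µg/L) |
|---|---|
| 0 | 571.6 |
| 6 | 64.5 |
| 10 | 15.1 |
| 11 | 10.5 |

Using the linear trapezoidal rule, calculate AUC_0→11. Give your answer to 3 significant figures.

AUC = 2080 µg/L·hr

Trapezoidal AUC_0→11:
  [0→6]: (571.6+64.5)/2 × 6 = 1908.3
  [6→10]: (64.5+15.1)/2 × 4 = 159.2
  [10→11]: (15.1+10.5)/2 × 1 = 12.8
  Sum = 2080.3 µg/L·hr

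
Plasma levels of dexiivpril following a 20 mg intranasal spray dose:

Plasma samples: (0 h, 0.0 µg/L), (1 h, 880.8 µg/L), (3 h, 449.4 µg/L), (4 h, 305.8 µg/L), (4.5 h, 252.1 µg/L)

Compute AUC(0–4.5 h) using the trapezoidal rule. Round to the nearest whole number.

AUC = 2288 µg/L·h

Trapezoidal AUC_0→4.5:
  [0→1]: (0.0+880.8)/2 × 1 = 440.4
  [1→3]: (880.8+449.4)/2 × 2 = 1330.2
  [3→4]: (449.4+305.8)/2 × 1 = 377.6
  [4→4.5]: (305.8+252.1)/2 × 0.5 = 139.475
  Sum = 2287.675 µg/L·h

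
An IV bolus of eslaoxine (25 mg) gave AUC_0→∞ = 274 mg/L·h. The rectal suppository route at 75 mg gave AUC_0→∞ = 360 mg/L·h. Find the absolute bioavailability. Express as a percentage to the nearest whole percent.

F = (AUC_ev / D_ev) / (AUC_iv / D_iv)
  = (360/75) / (274/25)
  = 4.8 / 10.96 = 0.4380
  = 43.80%

F = 44%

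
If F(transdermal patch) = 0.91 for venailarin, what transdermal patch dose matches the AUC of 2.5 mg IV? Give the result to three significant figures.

For equal systemic exposure: F × D_ev = D_iv
D_ev = D_iv / F = 2.5 / 0.91 = 2.74725 mg

D_transdermal = 2.75 mg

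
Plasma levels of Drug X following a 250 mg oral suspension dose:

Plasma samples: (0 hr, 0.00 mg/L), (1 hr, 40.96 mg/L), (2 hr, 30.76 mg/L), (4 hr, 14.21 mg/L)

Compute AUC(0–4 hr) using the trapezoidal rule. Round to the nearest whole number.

Trapezoidal AUC_0→4:
  [0→1]: (0.00+40.96)/2 × 1 = 20.48
  [1→2]: (40.96+30.76)/2 × 1 = 35.86
  [2→4]: (30.76+14.21)/2 × 2 = 44.97
  Sum = 101.31 mg/L·hr

AUC = 101 mg/L·hr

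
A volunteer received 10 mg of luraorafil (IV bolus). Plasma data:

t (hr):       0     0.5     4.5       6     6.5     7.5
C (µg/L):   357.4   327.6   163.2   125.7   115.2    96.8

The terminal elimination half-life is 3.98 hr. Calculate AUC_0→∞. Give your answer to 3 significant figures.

Trapezoidal AUC_0→7.5:
  [0→0.5]: (357.4+327.6)/2 × 0.5 = 171.25
  [0.5→4.5]: (327.6+163.2)/2 × 4 = 981.6
  [4.5→6]: (163.2+125.7)/2 × 1.5 = 216.675
  [6→6.5]: (125.7+115.2)/2 × 0.5 = 60.225
  [6.5→7.5]: (115.2+96.8)/2 × 1 = 106.0
  Sum = 1535.75 µg/L·hr
k_e = ln2 / t½ = 0.693147 / 3.98 = 0.1742 hr^-1
Extrapolated tail: C_last / k_e = 96.8 / 0.1742 = 555.683
AUC_0→∞ = 1535.75 + 555.683 = 2091.433 µg/L·hr

AUC = 2090 µg/L·hr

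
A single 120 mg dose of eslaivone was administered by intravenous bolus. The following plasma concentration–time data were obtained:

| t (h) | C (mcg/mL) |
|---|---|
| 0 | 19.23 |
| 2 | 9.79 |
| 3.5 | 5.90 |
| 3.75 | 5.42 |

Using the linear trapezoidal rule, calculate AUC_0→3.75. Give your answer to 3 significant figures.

Trapezoidal AUC_0→3.75:
  [0→2]: (19.23+9.79)/2 × 2 = 29.02
  [2→3.5]: (9.79+5.90)/2 × 1.5 = 11.7675
  [3.5→3.75]: (5.90+5.42)/2 × 0.25 = 1.415
  Sum = 42.2025 mcg/mL·h

AUC = 42.2 mcg/mL·h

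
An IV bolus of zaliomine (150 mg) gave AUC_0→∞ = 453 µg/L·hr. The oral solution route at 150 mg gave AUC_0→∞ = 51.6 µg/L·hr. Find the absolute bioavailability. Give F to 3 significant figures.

F = (AUC_ev / D_ev) / (AUC_iv / D_iv)
  = (51.6/150) / (453/150)
  = 0.344 / 3.02 = 0.1139

F = 0.114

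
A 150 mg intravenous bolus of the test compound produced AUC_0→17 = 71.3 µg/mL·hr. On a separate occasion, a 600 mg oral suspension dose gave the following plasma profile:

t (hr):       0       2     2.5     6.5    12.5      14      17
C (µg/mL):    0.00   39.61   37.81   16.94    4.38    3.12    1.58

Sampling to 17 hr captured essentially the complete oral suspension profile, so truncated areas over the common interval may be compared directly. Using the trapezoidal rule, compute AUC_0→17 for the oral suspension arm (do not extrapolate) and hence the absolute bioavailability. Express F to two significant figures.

F = 0.86

Trapezoidal AUC_0→17 (oral suspension):
  [0→2]: (0.00+39.61)/2 × 2 = 39.61
  [2→2.5]: (39.61+37.81)/2 × 0.5 = 19.355
  [2.5→6.5]: (37.81+16.94)/2 × 4 = 109.5
  [6.5→12.5]: (16.94+4.38)/2 × 6 = 63.96
  [12.5→14]: (4.38+3.12)/2 × 1.5 = 5.625
  [14→17]: (3.12+1.58)/2 × 3 = 7.05
  Sum = 245.1 µg/mL·hr
F = (AUC_ev/D_ev)/(AUC_iv/D_iv) = (245.1/600)/(71.3/150) = 0.4085/0.475333 = 0.8594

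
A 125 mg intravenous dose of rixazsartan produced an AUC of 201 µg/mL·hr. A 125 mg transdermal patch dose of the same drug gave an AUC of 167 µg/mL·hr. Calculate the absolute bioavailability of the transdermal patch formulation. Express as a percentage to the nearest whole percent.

F = 83%

F = (AUC_ev / D_ev) / (AUC_iv / D_iv)
  = (167/125) / (201/125)
  = 1.336 / 1.608 = 0.8308
  = 83.08%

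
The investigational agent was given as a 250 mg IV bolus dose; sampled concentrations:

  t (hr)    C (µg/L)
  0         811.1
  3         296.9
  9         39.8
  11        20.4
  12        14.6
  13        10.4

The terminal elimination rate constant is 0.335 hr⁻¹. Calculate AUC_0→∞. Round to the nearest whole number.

Trapezoidal AUC_0→13:
  [0→3]: (811.1+296.9)/2 × 3 = 1662.0
  [3→9]: (296.9+39.8)/2 × 6 = 1010.1
  [9→11]: (39.8+20.4)/2 × 2 = 60.2
  [11→12]: (20.4+14.6)/2 × 1 = 17.5
  [12→13]: (14.6+10.4)/2 × 1 = 12.5
  Sum = 2762.3 µg/L·hr
Extrapolated tail: C_last / k_e = 10.4 / 0.335 = 31.045
AUC_0→∞ = 2762.3 + 31.045 = 2793.345 µg/L·hr

AUC = 2793 µg/L·hr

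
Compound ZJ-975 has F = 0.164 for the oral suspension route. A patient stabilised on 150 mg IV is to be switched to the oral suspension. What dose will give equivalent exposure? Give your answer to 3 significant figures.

D_oral = 915 mg

For equal systemic exposure: F × D_ev = D_iv
D_ev = D_iv / F = 150 / 0.164 = 914.634 mg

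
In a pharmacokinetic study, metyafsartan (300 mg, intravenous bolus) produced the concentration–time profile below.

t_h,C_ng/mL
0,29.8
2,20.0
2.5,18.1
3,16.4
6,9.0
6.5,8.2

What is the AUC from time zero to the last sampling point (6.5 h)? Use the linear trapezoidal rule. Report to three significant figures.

Trapezoidal AUC_0→6.5:
  [0→2]: (29.8+20.0)/2 × 2 = 49.8
  [2→2.5]: (20.0+18.1)/2 × 0.5 = 9.525
  [2.5→3]: (18.1+16.4)/2 × 0.5 = 8.625
  [3→6]: (16.4+9.0)/2 × 3 = 38.1
  [6→6.5]: (9.0+8.2)/2 × 0.5 = 4.3
  Sum = 110.35 ng/mL·h

AUC = 110 ng/mL·h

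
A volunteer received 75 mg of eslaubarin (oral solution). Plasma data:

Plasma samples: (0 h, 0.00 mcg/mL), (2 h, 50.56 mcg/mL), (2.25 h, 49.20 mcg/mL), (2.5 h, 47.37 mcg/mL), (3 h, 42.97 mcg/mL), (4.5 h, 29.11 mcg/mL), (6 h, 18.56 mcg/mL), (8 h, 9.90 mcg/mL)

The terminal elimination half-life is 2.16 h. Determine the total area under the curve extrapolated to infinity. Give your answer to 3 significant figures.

AUC = 247 mcg/mL·h

Trapezoidal AUC_0→8:
  [0→2]: (0.00+50.56)/2 × 2 = 50.56
  [2→2.25]: (50.56+49.20)/2 × 0.25 = 12.47
  [2.25→2.5]: (49.20+47.37)/2 × 0.25 = 12.07125
  [2.5→3]: (47.37+42.97)/2 × 0.5 = 22.585
  [3→4.5]: (42.97+29.11)/2 × 1.5 = 54.06
  [4.5→6]: (29.11+18.56)/2 × 1.5 = 35.7525
  [6→8]: (18.56+9.90)/2 × 2 = 28.46
  Sum = 215.95875 mcg/mL·h
k_e = ln2 / t½ = 0.693147 / 2.16 = 0.3209 h^-1
Extrapolated tail: C_last / k_e = 9.90 / 0.3209 = 30.851
AUC_0→∞ = 215.95875 + 30.851 = 246.80975 mcg/mL·h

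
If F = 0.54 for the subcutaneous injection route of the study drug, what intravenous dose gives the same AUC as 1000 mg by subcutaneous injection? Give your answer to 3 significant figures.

D_iv = 540 mg

Systemic exposure from an extravascular dose = F × D_ev, so the equivalent IV dose is F × D_ev.
D_iv = F × D_ev = 0.54 × 1000 = 540 mg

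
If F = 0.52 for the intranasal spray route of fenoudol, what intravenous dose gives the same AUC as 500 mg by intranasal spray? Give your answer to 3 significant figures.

Systemic exposure from an extravascular dose = F × D_ev, so the equivalent IV dose is F × D_ev.
D_iv = F × D_ev = 0.52 × 500 = 260 mg

D_iv = 260 mg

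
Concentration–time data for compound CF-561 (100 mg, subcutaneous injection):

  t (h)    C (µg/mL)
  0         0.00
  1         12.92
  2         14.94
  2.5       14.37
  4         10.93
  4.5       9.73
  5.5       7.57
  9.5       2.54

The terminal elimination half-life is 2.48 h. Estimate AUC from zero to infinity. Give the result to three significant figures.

AUC = 89.8 µg/mL·h

Trapezoidal AUC_0→9.5:
  [0→1]: (0.00+12.92)/2 × 1 = 6.46
  [1→2]: (12.92+14.94)/2 × 1 = 13.93
  [2→2.5]: (14.94+14.37)/2 × 0.5 = 7.3275
  [2.5→4]: (14.37+10.93)/2 × 1.5 = 18.975
  [4→4.5]: (10.93+9.73)/2 × 0.5 = 5.165
  [4.5→5.5]: (9.73+7.57)/2 × 1 = 8.65
  [5.5→9.5]: (7.57+2.54)/2 × 4 = 20.22
  Sum = 80.7275 µg/mL·h
k_e = ln2 / t½ = 0.693147 / 2.48 = 0.2795 h^-1
Extrapolated tail: C_last / k_e = 2.54 / 0.2795 = 9.088
AUC_0→∞ = 80.7275 + 9.088 = 89.8155 µg/mL·h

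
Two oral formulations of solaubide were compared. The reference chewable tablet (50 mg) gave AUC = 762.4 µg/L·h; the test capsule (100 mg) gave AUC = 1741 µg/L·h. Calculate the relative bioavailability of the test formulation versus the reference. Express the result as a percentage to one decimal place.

F_rel = (AUC_test/D_test) / (AUC_ref/D_ref)
      = (1741/100) / (762.4/50)
      = 17.41 / 15.248 = 1.1418 = 114.18%

F_rel = 114.2%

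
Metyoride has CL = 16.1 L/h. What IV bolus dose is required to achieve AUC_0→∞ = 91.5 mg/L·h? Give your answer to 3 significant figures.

Dose_iv = CL × AUC_0→∞
     = 16.1 × 91.5 = 1473.15 mg

Dose = 1470 mg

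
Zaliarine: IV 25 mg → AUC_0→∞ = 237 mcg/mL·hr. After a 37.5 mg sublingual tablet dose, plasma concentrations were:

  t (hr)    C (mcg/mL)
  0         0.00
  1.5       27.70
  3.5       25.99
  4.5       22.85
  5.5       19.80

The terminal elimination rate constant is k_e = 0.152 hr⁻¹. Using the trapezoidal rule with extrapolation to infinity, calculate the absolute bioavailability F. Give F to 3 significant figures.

F = 0.705

Trapezoidal AUC_0→5.5 (sublingual tablet):
  [0→1.5]: (0.00+27.70)/2 × 1.5 = 20.775
  [1.5→3.5]: (27.70+25.99)/2 × 2 = 53.69
  [3.5→4.5]: (25.99+22.85)/2 × 1 = 24.42
  [4.5→5.5]: (22.85+19.80)/2 × 1 = 21.325
  Sum = 120.21 mcg/mL·hr
Tail: C_last/k_e = 19.80/0.152 = 130.263
AUC_0→∞ (sublingual tablet) = 120.21 + 130.263 = 250.473 mcg/mL·hr
F = (AUC_ev/D_ev)/(AUC_iv/D_iv) = (250.473/37.5)/(237/25) = 6.67928/9.48 = 0.7046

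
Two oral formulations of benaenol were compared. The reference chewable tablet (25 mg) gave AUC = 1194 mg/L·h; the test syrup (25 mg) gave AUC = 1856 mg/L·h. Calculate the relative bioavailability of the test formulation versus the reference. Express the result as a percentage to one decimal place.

F_rel = (AUC_test/D_test) / (AUC_ref/D_ref)
      = (1856/25) / (1194/25)
      = 74.24 / 47.76 = 1.5544 = 155.44%

F_rel = 155.4%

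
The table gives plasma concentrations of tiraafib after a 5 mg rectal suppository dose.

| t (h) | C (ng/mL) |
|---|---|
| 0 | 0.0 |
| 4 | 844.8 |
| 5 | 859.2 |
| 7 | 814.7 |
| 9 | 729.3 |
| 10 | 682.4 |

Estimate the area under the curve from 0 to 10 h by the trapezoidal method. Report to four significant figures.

AUC = 6465 ng/mL·h

Trapezoidal AUC_0→10:
  [0→4]: (0.0+844.8)/2 × 4 = 1689.6
  [4→5]: (844.8+859.2)/2 × 1 = 852.0
  [5→7]: (859.2+814.7)/2 × 2 = 1673.9
  [7→9]: (814.7+729.3)/2 × 2 = 1544.0
  [9→10]: (729.3+682.4)/2 × 1 = 705.85
  Sum = 6465.35 ng/mL·h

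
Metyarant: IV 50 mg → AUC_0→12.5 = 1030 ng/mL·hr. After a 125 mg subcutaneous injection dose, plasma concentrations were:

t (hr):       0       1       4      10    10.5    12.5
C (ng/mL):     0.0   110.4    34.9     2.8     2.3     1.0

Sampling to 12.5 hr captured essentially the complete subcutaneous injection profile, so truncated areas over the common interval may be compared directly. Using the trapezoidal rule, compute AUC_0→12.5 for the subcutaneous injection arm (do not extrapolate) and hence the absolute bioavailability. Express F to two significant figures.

Trapezoidal AUC_0→12.5 (subcutaneous injection):
  [0→1]: (0.0+110.4)/2 × 1 = 55.2
  [1→4]: (110.4+34.9)/2 × 3 = 217.95
  [4→10]: (34.9+2.8)/2 × 6 = 113.1
  [10→10.5]: (2.8+2.3)/2 × 0.5 = 1.275
  [10.5→12.5]: (2.3+1.0)/2 × 2 = 3.3
  Sum = 390.825 ng/mL·hr
F = (AUC_ev/D_ev)/(AUC_iv/D_iv) = (390.825/125)/(1030/50) = 3.1266/20.6 = 0.1518

F = 0.15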